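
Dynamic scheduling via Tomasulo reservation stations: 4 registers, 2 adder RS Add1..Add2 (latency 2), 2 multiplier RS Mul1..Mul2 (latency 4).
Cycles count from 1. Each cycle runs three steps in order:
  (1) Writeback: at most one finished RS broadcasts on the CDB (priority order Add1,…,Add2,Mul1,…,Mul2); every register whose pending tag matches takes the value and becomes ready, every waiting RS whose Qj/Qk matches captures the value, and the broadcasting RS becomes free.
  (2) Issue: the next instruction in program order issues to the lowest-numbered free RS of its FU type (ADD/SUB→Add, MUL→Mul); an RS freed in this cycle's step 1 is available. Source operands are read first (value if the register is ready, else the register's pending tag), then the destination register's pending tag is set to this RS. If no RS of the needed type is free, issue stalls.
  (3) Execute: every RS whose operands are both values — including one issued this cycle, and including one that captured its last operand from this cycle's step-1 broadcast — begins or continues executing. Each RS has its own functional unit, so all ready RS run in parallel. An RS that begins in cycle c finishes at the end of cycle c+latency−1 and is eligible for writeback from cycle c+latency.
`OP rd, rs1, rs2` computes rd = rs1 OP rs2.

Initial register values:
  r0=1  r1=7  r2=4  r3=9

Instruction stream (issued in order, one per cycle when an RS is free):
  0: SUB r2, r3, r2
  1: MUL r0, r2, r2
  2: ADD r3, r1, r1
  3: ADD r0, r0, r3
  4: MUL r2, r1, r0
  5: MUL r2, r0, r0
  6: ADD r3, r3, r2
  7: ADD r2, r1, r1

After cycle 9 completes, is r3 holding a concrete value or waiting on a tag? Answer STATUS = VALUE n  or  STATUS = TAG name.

  c1: issue SUB r2<-Add1  regs: r0:1,r1:7,r2:Add1,r3:9
  c2: issue MUL r0<-Mul1  regs: r0:Mul1,r1:7,r2:Add1,r3:9
  c3: CDB Add1=5; issue ADD r3<-Add1  regs: r0:Mul1,r1:7,r2:5,r3:Add1
  c4: issue ADD r0<-Add2  regs: r0:Add2,r1:7,r2:5,r3:Add1
  c5: CDB Add1=14; issue MUL r2<-Mul2  regs: r0:Add2,r1:7,r2:Mul2,r3:14
  c6: stall  regs: r0:Add2,r1:7,r2:Mul2,r3:14
  c7: CDB Mul1=25; issue MUL r2<-Mul1  regs: r0:Add2,r1:7,r2:Mul1,r3:14
  c8: issue ADD r3<-Add1  regs: r0:Add2,r1:7,r2:Mul1,r3:Add1
  c9: CDB Add2=39; issue ADD r2<-Add2  regs: r0:39,r1:7,r2:Add2,r3:Add1

STATUS = TAG Add1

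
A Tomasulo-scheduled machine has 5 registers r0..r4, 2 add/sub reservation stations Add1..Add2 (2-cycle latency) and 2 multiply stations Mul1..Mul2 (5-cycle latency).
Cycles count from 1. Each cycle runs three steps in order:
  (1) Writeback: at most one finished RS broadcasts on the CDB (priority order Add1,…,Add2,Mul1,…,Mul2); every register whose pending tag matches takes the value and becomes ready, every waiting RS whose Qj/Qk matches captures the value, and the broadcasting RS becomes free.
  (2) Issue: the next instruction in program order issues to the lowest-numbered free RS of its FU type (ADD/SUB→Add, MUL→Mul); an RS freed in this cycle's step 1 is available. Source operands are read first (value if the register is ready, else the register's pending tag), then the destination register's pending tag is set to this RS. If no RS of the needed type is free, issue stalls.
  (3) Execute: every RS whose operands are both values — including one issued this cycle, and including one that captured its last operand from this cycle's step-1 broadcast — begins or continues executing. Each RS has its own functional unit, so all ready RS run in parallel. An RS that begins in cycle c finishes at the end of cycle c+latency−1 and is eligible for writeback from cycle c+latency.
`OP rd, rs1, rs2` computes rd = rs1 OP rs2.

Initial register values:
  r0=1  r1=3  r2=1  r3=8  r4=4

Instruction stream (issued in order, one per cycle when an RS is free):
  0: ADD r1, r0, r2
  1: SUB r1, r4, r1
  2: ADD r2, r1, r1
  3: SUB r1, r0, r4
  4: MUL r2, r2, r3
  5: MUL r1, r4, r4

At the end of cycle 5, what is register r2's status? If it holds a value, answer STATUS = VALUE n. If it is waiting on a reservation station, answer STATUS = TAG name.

STATUS = TAG Add1

  c1: issue ADD r1<-Add1  regs: r0:1,r1:Add1,r2:1,r3:8,r4:4
  c2: issue SUB r1<-Add2  regs: r0:1,r1:Add2,r2:1,r3:8,r4:4
  c3: CDB Add1=2; issue ADD r2<-Add1  regs: r0:1,r1:Add2,r2:Add1,r3:8,r4:4
  c4: stall  regs: r0:1,r1:Add2,r2:Add1,r3:8,r4:4
  c5: CDB Add2=2; issue SUB r1<-Add2  regs: r0:1,r1:Add2,r2:Add1,r3:8,r4:4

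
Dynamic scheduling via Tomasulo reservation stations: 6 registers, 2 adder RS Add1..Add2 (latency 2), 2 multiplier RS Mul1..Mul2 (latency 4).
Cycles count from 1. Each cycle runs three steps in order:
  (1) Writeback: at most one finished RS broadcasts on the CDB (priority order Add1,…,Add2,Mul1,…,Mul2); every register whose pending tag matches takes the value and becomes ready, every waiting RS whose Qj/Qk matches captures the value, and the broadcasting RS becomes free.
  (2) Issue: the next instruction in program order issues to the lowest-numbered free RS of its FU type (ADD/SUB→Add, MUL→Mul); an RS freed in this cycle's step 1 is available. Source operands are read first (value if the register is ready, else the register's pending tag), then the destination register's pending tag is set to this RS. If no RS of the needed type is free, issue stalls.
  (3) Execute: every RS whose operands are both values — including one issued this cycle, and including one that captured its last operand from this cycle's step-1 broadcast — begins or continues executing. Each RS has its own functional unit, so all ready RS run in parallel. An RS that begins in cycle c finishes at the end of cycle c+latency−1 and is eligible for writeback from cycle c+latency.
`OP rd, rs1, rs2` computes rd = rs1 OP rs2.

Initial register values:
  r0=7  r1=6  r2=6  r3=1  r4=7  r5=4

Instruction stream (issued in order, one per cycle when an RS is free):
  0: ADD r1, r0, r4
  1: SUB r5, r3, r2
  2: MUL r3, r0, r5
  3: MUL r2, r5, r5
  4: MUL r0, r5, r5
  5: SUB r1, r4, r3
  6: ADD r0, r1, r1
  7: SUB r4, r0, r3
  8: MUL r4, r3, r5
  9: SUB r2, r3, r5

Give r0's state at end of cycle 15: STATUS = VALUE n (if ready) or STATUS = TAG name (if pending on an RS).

STATUS = VALUE 84

cycle 1: issue ADD r1<-Add1 // r0:7,r1:Add1,r2:6,r3:1,r4:7,r5:4
cycle 2: issue SUB r5<-Add2 // r0:7,r1:Add1,r2:6,r3:1,r4:7,r5:Add2
cycle 3: CDB Add1=14; issue MUL r3<-Mul1 // r0:7,r1:14,r2:6,r3:Mul1,r4:7,r5:Add2
cycle 4: CDB Add2=-5; issue MUL r2<-Mul2 // r0:7,r1:14,r2:Mul2,r3:Mul1,r4:7,r5:-5
cycle 5: stall // r0:7,r1:14,r2:Mul2,r3:Mul1,r4:7,r5:-5
cycle 6: stall // r0:7,r1:14,r2:Mul2,r3:Mul1,r4:7,r5:-5
cycle 7: stall // r0:7,r1:14,r2:Mul2,r3:Mul1,r4:7,r5:-5
cycle 8: CDB Mul1=-35; issue MUL r0<-Mul1 // r0:Mul1,r1:14,r2:Mul2,r3:-35,r4:7,r5:-5
cycle 9: CDB Mul2=25; issue SUB r1<-Add1 // r0:Mul1,r1:Add1,r2:25,r3:-35,r4:7,r5:-5
cycle 10: issue ADD r0<-Add2 // r0:Add2,r1:Add1,r2:25,r3:-35,r4:7,r5:-5
cycle 11: CDB Add1=42; issue SUB r4<-Add1 // r0:Add2,r1:42,r2:25,r3:-35,r4:Add1,r5:-5
cycle 12: CDB Mul1=25; issue MUL r4<-Mul1 // r0:Add2,r1:42,r2:25,r3:-35,r4:Mul1,r5:-5
cycle 13: CDB Add2=84; issue SUB r2<-Add2 // r0:84,r1:42,r2:Add2,r3:-35,r4:Mul1,r5:-5
cycle 14: - // r0:84,r1:42,r2:Add2,r3:-35,r4:Mul1,r5:-5
cycle 15: CDB Add1=119 // r0:84,r1:42,r2:Add2,r3:-35,r4:Mul1,r5:-5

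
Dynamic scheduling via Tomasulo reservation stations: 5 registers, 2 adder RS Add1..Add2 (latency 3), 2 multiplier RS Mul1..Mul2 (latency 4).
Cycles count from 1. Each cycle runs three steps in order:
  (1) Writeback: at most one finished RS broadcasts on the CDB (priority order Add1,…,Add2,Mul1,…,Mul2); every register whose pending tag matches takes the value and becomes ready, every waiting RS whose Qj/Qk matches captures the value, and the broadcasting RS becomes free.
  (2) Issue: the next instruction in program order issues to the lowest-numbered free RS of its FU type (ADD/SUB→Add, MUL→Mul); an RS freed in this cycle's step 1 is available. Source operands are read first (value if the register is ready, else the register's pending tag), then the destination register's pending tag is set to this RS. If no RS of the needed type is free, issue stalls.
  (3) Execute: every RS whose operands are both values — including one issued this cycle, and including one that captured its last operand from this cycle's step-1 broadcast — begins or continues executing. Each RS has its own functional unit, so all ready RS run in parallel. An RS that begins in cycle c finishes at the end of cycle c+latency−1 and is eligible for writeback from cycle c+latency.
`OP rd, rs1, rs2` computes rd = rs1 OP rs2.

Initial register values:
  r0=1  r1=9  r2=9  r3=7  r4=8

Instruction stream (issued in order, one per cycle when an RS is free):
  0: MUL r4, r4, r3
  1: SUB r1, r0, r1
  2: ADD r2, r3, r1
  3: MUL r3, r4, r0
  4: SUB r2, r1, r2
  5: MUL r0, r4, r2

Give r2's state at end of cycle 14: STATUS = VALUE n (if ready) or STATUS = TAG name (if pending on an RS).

STATUS = VALUE -7

  c1: issue MUL r4<-Mul1  regs: r0:1,r1:9,r2:9,r3:7,r4:Mul1
  c2: issue SUB r1<-Add1  regs: r0:1,r1:Add1,r2:9,r3:7,r4:Mul1
  c3: issue ADD r2<-Add2  regs: r0:1,r1:Add1,r2:Add2,r3:7,r4:Mul1
  c4: issue MUL r3<-Mul2  regs: r0:1,r1:Add1,r2:Add2,r3:Mul2,r4:Mul1
  c5: CDB Add1=-8; issue SUB r2<-Add1  regs: r0:1,r1:-8,r2:Add1,r3:Mul2,r4:Mul1
  c6: CDB Mul1=56; issue MUL r0<-Mul1  regs: r0:Mul1,r1:-8,r2:Add1,r3:Mul2,r4:56
  c7: -  regs: r0:Mul1,r1:-8,r2:Add1,r3:Mul2,r4:56
  c8: CDB Add2=-1  regs: r0:Mul1,r1:-8,r2:Add1,r3:Mul2,r4:56
  c9: -  regs: r0:Mul1,r1:-8,r2:Add1,r3:Mul2,r4:56
  c10: CDB Mul2=56  regs: r0:Mul1,r1:-8,r2:Add1,r3:56,r4:56
  c11: CDB Add1=-7  regs: r0:Mul1,r1:-8,r2:-7,r3:56,r4:56
  c12: -  regs: r0:Mul1,r1:-8,r2:-7,r3:56,r4:56
  c13: -  regs: r0:Mul1,r1:-8,r2:-7,r3:56,r4:56
  c14: -  regs: r0:Mul1,r1:-8,r2:-7,r3:56,r4:56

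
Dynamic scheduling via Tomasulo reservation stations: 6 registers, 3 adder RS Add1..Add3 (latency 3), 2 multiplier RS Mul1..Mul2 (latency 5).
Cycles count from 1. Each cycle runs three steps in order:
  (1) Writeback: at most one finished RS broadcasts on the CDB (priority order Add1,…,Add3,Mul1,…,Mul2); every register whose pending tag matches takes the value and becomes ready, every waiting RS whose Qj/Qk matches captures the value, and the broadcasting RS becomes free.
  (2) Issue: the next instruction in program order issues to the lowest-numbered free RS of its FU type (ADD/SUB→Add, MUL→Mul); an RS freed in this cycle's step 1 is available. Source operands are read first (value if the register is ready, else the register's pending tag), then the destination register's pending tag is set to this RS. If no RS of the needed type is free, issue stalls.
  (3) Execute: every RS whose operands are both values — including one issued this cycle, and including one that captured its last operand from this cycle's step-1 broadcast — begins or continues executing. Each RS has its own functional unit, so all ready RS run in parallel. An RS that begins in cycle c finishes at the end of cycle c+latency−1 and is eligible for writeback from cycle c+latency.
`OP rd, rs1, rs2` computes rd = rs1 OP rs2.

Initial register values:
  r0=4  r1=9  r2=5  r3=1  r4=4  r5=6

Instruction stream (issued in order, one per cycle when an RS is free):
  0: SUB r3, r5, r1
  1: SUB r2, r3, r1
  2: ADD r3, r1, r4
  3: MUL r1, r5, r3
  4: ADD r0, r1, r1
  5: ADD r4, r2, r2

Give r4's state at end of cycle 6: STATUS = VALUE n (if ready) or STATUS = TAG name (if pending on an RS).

c1: issue SUB r3<-Add1 | r0:4,r1:9,r2:5,r3:Add1,r4:4,r5:6
c2: issue SUB r2<-Add2 | r0:4,r1:9,r2:Add2,r3:Add1,r4:4,r5:6
c3: issue ADD r3<-Add3 | r0:4,r1:9,r2:Add2,r3:Add3,r4:4,r5:6
c4: CDB Add1=-3; issue MUL r1<-Mul1 | r0:4,r1:Mul1,r2:Add2,r3:Add3,r4:4,r5:6
c5: issue ADD r0<-Add1 | r0:Add1,r1:Mul1,r2:Add2,r3:Add3,r4:4,r5:6
c6: CDB Add3=13; issue ADD r4<-Add3 | r0:Add1,r1:Mul1,r2:Add2,r3:13,r4:Add3,r5:6

STATUS = TAG Add3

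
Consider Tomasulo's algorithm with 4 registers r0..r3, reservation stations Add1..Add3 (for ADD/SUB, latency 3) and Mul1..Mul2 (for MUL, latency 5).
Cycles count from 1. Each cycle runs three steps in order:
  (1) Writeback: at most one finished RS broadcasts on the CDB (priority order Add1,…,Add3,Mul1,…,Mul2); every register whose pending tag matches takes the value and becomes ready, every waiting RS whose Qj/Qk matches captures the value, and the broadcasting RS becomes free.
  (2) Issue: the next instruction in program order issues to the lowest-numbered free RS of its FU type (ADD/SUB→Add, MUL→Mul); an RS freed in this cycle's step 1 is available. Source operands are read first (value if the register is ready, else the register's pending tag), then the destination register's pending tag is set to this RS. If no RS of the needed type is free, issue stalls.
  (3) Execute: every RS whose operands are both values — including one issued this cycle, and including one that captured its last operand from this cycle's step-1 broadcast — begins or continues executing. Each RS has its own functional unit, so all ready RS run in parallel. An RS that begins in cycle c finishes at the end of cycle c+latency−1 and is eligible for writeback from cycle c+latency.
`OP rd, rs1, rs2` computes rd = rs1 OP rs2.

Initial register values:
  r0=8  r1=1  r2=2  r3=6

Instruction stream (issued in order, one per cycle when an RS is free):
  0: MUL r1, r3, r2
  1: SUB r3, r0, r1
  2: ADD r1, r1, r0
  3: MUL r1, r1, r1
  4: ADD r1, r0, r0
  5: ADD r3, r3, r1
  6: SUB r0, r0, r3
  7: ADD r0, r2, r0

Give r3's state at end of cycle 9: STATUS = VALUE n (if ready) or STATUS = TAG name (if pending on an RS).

cycle 1: issue MUL r1<-Mul1 // r0:8,r1:Mul1,r2:2,r3:6
cycle 2: issue SUB r3<-Add1 // r0:8,r1:Mul1,r2:2,r3:Add1
cycle 3: issue ADD r1<-Add2 // r0:8,r1:Add2,r2:2,r3:Add1
cycle 4: issue MUL r1<-Mul2 // r0:8,r1:Mul2,r2:2,r3:Add1
cycle 5: issue ADD r1<-Add3 // r0:8,r1:Add3,r2:2,r3:Add1
cycle 6: CDB Mul1=12; stall // r0:8,r1:Add3,r2:2,r3:Add1
cycle 7: stall // r0:8,r1:Add3,r2:2,r3:Add1
cycle 8: CDB Add3=16; issue ADD r3<-Add3 // r0:8,r1:16,r2:2,r3:Add3
cycle 9: CDB Add1=-4; issue SUB r0<-Add1 // r0:Add1,r1:16,r2:2,r3:Add3

STATUS = TAG Add3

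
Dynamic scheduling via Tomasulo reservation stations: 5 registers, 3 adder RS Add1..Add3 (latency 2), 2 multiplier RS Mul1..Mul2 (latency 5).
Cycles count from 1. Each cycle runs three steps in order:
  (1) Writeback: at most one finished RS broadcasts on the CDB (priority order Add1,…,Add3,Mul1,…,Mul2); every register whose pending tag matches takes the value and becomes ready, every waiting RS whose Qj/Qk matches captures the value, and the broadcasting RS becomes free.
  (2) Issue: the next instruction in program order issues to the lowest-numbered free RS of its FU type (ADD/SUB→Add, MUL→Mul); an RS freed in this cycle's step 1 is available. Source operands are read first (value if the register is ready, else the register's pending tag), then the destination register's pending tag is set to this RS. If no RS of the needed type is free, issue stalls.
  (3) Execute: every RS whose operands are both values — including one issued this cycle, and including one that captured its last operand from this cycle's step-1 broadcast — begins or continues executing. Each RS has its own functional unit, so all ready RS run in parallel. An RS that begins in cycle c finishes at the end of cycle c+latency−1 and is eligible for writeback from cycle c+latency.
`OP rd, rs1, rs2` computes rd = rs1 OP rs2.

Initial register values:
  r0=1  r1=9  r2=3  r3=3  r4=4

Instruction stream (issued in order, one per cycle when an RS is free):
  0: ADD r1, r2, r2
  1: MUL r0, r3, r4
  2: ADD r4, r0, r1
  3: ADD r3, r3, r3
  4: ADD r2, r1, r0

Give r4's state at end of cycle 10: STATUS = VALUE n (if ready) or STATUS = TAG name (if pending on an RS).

cycle 1: issue ADD r1<-Add1 // r0:1,r1:Add1,r2:3,r3:3,r4:4
cycle 2: issue MUL r0<-Mul1 // r0:Mul1,r1:Add1,r2:3,r3:3,r4:4
cycle 3: CDB Add1=6; issue ADD r4<-Add1 // r0:Mul1,r1:6,r2:3,r3:3,r4:Add1
cycle 4: issue ADD r3<-Add2 // r0:Mul1,r1:6,r2:3,r3:Add2,r4:Add1
cycle 5: issue ADD r2<-Add3 // r0:Mul1,r1:6,r2:Add3,r3:Add2,r4:Add1
cycle 6: CDB Add2=6 // r0:Mul1,r1:6,r2:Add3,r3:6,r4:Add1
cycle 7: CDB Mul1=12 // r0:12,r1:6,r2:Add3,r3:6,r4:Add1
cycle 8: - // r0:12,r1:6,r2:Add3,r3:6,r4:Add1
cycle 9: CDB Add1=18 // r0:12,r1:6,r2:Add3,r3:6,r4:18
cycle 10: CDB Add3=18 // r0:12,r1:6,r2:18,r3:6,r4:18

STATUS = VALUE 18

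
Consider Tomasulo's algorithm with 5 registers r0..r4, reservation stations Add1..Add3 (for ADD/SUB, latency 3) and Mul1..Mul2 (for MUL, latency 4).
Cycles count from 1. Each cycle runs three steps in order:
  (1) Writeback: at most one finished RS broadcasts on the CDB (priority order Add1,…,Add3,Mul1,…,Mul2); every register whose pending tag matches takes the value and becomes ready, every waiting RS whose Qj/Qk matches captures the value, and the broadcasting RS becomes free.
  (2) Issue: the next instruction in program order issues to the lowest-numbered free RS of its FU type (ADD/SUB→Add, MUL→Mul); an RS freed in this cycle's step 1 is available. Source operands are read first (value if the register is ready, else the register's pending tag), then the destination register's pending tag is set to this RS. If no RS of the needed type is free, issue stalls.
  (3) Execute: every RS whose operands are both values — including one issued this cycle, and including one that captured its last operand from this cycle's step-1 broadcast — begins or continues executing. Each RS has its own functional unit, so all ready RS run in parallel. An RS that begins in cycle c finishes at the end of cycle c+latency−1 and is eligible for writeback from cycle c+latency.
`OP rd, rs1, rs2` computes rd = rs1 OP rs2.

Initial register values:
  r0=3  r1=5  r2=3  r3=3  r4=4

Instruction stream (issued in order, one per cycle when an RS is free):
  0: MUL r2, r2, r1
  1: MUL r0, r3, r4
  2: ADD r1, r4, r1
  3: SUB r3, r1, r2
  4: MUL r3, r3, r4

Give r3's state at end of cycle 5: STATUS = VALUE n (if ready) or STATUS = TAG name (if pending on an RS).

STATUS = TAG Mul1

cycle 1: issue MUL r2<-Mul1 // r0:3,r1:5,r2:Mul1,r3:3,r4:4
cycle 2: issue MUL r0<-Mul2 // r0:Mul2,r1:5,r2:Mul1,r3:3,r4:4
cycle 3: issue ADD r1<-Add1 // r0:Mul2,r1:Add1,r2:Mul1,r3:3,r4:4
cycle 4: issue SUB r3<-Add2 // r0:Mul2,r1:Add1,r2:Mul1,r3:Add2,r4:4
cycle 5: CDB Mul1=15; issue MUL r3<-Mul1 // r0:Mul2,r1:Add1,r2:15,r3:Mul1,r4:4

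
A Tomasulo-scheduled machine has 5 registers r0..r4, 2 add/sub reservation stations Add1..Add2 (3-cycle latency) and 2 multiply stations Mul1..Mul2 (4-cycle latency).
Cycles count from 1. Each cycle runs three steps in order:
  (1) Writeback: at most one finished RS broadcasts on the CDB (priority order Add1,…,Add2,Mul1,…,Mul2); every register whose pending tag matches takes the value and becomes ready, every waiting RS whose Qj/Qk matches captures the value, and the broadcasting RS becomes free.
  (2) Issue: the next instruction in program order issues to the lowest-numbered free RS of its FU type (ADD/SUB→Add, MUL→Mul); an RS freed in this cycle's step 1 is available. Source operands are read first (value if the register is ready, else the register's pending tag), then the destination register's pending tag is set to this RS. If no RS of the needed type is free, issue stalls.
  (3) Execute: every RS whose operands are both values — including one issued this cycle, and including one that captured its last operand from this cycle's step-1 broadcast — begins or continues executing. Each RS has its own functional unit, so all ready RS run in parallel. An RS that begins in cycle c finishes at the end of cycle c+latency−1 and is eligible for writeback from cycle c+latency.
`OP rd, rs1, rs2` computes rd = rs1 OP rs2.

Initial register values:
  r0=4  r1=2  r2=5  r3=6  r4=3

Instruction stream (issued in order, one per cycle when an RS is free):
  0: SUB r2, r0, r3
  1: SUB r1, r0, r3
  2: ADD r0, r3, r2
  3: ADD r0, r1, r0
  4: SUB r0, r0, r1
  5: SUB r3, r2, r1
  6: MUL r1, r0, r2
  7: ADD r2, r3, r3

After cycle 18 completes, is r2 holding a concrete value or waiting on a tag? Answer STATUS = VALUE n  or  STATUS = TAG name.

STATUS = VALUE 0

cycle 1: issue SUB r2<-Add1 // r0:4,r1:2,r2:Add1,r3:6,r4:3
cycle 2: issue SUB r1<-Add2 // r0:4,r1:Add2,r2:Add1,r3:6,r4:3
cycle 3: stall // r0:4,r1:Add2,r2:Add1,r3:6,r4:3
cycle 4: CDB Add1=-2; issue ADD r0<-Add1 // r0:Add1,r1:Add2,r2:-2,r3:6,r4:3
cycle 5: CDB Add2=-2; issue ADD r0<-Add2 // r0:Add2,r1:-2,r2:-2,r3:6,r4:3
cycle 6: stall // r0:Add2,r1:-2,r2:-2,r3:6,r4:3
cycle 7: CDB Add1=4; issue SUB r0<-Add1 // r0:Add1,r1:-2,r2:-2,r3:6,r4:3
cycle 8: stall // r0:Add1,r1:-2,r2:-2,r3:6,r4:3
cycle 9: stall // r0:Add1,r1:-2,r2:-2,r3:6,r4:3
cycle 10: CDB Add2=2; issue SUB r3<-Add2 // r0:Add1,r1:-2,r2:-2,r3:Add2,r4:3
cycle 11: issue MUL r1<-Mul1 // r0:Add1,r1:Mul1,r2:-2,r3:Add2,r4:3
cycle 12: stall // r0:Add1,r1:Mul1,r2:-2,r3:Add2,r4:3
cycle 13: CDB Add1=4; issue ADD r2<-Add1 // r0:4,r1:Mul1,r2:Add1,r3:Add2,r4:3
cycle 14: CDB Add2=0 // r0:4,r1:Mul1,r2:Add1,r3:0,r4:3
cycle 15: - // r0:4,r1:Mul1,r2:Add1,r3:0,r4:3
cycle 16: - // r0:4,r1:Mul1,r2:Add1,r3:0,r4:3
cycle 17: CDB Add1=0 // r0:4,r1:Mul1,r2:0,r3:0,r4:3
cycle 18: CDB Mul1=-8 // r0:4,r1:-8,r2:0,r3:0,r4:3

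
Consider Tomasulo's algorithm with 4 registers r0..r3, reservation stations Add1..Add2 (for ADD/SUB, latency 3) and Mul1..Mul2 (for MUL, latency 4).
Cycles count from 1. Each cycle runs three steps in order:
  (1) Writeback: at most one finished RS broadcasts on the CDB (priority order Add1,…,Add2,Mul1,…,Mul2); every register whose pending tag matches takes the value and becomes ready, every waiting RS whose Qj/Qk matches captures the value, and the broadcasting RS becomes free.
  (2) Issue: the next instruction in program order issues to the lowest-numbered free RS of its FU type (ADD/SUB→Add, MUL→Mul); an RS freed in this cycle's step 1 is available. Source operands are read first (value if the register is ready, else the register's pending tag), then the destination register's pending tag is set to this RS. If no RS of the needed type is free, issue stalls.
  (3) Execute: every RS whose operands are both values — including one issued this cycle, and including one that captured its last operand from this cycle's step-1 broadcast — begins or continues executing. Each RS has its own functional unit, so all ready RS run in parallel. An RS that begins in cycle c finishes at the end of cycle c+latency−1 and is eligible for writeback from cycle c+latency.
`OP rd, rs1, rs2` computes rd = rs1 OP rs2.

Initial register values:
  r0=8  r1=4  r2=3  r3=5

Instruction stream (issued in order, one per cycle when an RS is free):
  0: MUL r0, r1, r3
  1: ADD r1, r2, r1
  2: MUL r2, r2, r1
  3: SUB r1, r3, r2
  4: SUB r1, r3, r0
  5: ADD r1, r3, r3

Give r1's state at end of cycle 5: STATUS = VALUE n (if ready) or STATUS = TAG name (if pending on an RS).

c1: issue MUL r0<-Mul1 | r0:Mul1,r1:4,r2:3,r3:5
c2: issue ADD r1<-Add1 | r0:Mul1,r1:Add1,r2:3,r3:5
c3: issue MUL r2<-Mul2 | r0:Mul1,r1:Add1,r2:Mul2,r3:5
c4: issue SUB r1<-Add2 | r0:Mul1,r1:Add2,r2:Mul2,r3:5
c5: CDB Add1=7; issue SUB r1<-Add1 | r0:Mul1,r1:Add1,r2:Mul2,r3:5

STATUS = TAG Add1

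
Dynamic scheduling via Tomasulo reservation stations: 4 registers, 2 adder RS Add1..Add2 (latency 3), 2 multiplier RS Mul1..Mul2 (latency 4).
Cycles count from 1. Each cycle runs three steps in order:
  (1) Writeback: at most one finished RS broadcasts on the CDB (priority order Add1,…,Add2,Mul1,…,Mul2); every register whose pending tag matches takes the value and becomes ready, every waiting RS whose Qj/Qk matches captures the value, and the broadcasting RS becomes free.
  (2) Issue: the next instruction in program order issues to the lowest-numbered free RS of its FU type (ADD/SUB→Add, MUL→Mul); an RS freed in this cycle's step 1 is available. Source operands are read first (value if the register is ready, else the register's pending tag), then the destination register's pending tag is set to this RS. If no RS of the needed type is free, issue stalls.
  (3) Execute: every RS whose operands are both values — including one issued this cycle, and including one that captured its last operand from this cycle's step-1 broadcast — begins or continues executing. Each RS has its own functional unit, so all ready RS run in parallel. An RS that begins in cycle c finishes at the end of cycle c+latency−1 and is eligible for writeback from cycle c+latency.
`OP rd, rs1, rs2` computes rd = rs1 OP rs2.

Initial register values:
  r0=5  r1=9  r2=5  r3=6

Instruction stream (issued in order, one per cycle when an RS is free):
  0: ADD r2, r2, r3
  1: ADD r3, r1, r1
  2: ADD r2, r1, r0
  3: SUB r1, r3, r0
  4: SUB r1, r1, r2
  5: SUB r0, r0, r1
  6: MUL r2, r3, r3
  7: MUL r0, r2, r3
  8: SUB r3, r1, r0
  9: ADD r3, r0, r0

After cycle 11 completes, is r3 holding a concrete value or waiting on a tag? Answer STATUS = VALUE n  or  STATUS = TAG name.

STATUS = TAG Add1

cycle 1: issue ADD r2<-Add1 // r0:5,r1:9,r2:Add1,r3:6
cycle 2: issue ADD r3<-Add2 // r0:5,r1:9,r2:Add1,r3:Add2
cycle 3: stall // r0:5,r1:9,r2:Add1,r3:Add2
cycle 4: CDB Add1=11; issue ADD r2<-Add1 // r0:5,r1:9,r2:Add1,r3:Add2
cycle 5: CDB Add2=18; issue SUB r1<-Add2 // r0:5,r1:Add2,r2:Add1,r3:18
cycle 6: stall // r0:5,r1:Add2,r2:Add1,r3:18
cycle 7: CDB Add1=14; issue SUB r1<-Add1 // r0:5,r1:Add1,r2:14,r3:18
cycle 8: CDB Add2=13; issue SUB r0<-Add2 // r0:Add2,r1:Add1,r2:14,r3:18
cycle 9: issue MUL r2<-Mul1 // r0:Add2,r1:Add1,r2:Mul1,r3:18
cycle 10: issue MUL r0<-Mul2 // r0:Mul2,r1:Add1,r2:Mul1,r3:18
cycle 11: CDB Add1=-1; issue SUB r3<-Add1 // r0:Mul2,r1:-1,r2:Mul1,r3:Add1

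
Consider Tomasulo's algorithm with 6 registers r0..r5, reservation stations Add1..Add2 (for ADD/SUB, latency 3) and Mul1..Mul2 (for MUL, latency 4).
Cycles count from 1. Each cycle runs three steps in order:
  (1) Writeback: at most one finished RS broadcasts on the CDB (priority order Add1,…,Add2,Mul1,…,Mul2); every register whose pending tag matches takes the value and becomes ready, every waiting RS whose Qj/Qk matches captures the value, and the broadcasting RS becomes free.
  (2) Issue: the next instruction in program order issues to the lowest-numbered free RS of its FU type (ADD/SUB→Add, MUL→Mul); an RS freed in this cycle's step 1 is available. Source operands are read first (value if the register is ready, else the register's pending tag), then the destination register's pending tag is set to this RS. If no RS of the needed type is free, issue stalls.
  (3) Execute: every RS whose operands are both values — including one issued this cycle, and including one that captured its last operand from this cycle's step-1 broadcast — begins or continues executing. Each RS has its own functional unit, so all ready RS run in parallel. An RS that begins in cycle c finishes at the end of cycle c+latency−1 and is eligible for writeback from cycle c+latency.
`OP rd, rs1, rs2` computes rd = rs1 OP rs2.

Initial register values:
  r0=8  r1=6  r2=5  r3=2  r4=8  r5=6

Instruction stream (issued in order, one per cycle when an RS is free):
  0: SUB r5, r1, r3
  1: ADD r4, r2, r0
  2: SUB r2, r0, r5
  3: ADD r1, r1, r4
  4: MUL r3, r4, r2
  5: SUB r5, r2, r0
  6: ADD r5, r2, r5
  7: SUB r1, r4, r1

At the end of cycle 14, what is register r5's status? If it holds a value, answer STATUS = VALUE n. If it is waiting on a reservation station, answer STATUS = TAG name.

c1: issue SUB r5<-Add1 | r0:8,r1:6,r2:5,r3:2,r4:8,r5:Add1
c2: issue ADD r4<-Add2 | r0:8,r1:6,r2:5,r3:2,r4:Add2,r5:Add1
c3: stall | r0:8,r1:6,r2:5,r3:2,r4:Add2,r5:Add1
c4: CDB Add1=4; issue SUB r2<-Add1 | r0:8,r1:6,r2:Add1,r3:2,r4:Add2,r5:4
c5: CDB Add2=13; issue ADD r1<-Add2 | r0:8,r1:Add2,r2:Add1,r3:2,r4:13,r5:4
c6: issue MUL r3<-Mul1 | r0:8,r1:Add2,r2:Add1,r3:Mul1,r4:13,r5:4
c7: CDB Add1=4; issue SUB r5<-Add1 | r0:8,r1:Add2,r2:4,r3:Mul1,r4:13,r5:Add1
c8: CDB Add2=19; issue ADD r5<-Add2 | r0:8,r1:19,r2:4,r3:Mul1,r4:13,r5:Add2
c9: stall | r0:8,r1:19,r2:4,r3:Mul1,r4:13,r5:Add2
c10: CDB Add1=-4; issue SUB r1<-Add1 | r0:8,r1:Add1,r2:4,r3:Mul1,r4:13,r5:Add2
c11: CDB Mul1=52 | r0:8,r1:Add1,r2:4,r3:52,r4:13,r5:Add2
c12: - | r0:8,r1:Add1,r2:4,r3:52,r4:13,r5:Add2
c13: CDB Add1=-6 | r0:8,r1:-6,r2:4,r3:52,r4:13,r5:Add2
c14: CDB Add2=0 | r0:8,r1:-6,r2:4,r3:52,r4:13,r5:0

STATUS = VALUE 0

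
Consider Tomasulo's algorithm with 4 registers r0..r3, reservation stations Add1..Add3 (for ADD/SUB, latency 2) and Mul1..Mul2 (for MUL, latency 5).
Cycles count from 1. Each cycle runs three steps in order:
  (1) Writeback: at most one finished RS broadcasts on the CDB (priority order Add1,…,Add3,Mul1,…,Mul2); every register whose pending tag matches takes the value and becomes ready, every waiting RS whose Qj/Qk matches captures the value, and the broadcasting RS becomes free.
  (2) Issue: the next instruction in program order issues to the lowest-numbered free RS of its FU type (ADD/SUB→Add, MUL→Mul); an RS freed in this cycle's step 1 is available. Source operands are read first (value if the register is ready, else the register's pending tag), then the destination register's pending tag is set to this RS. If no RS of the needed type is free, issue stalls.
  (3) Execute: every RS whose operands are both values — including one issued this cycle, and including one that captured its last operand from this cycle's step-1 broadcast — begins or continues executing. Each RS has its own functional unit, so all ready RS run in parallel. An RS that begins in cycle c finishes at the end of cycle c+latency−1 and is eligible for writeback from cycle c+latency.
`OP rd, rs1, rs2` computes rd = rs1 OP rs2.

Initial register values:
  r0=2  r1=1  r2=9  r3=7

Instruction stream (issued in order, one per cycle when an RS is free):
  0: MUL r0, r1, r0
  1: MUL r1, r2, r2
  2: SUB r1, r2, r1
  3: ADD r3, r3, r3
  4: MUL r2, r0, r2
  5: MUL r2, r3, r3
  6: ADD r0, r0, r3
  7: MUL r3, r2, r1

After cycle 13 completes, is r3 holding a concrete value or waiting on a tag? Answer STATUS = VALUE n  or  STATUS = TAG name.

  c1: issue MUL r0<-Mul1  regs: r0:Mul1,r1:1,r2:9,r3:7
  c2: issue MUL r1<-Mul2  regs: r0:Mul1,r1:Mul2,r2:9,r3:7
  c3: issue SUB r1<-Add1  regs: r0:Mul1,r1:Add1,r2:9,r3:7
  c4: issue ADD r3<-Add2  regs: r0:Mul1,r1:Add1,r2:9,r3:Add2
  c5: stall  regs: r0:Mul1,r1:Add1,r2:9,r3:Add2
  c6: CDB Add2=14; stall  regs: r0:Mul1,r1:Add1,r2:9,r3:14
  c7: CDB Mul1=2; issue MUL r2<-Mul1  regs: r0:2,r1:Add1,r2:Mul1,r3:14
  c8: CDB Mul2=81; issue MUL r2<-Mul2  regs: r0:2,r1:Add1,r2:Mul2,r3:14
  c9: issue ADD r0<-Add2  regs: r0:Add2,r1:Add1,r2:Mul2,r3:14
  c10: CDB Add1=-72; stall  regs: r0:Add2,r1:-72,r2:Mul2,r3:14
  c11: CDB Add2=16; stall  regs: r0:16,r1:-72,r2:Mul2,r3:14
  c12: CDB Mul1=18; issue MUL r3<-Mul1  regs: r0:16,r1:-72,r2:Mul2,r3:Mul1
  c13: CDB Mul2=196  regs: r0:16,r1:-72,r2:196,r3:Mul1

STATUS = TAG Mul1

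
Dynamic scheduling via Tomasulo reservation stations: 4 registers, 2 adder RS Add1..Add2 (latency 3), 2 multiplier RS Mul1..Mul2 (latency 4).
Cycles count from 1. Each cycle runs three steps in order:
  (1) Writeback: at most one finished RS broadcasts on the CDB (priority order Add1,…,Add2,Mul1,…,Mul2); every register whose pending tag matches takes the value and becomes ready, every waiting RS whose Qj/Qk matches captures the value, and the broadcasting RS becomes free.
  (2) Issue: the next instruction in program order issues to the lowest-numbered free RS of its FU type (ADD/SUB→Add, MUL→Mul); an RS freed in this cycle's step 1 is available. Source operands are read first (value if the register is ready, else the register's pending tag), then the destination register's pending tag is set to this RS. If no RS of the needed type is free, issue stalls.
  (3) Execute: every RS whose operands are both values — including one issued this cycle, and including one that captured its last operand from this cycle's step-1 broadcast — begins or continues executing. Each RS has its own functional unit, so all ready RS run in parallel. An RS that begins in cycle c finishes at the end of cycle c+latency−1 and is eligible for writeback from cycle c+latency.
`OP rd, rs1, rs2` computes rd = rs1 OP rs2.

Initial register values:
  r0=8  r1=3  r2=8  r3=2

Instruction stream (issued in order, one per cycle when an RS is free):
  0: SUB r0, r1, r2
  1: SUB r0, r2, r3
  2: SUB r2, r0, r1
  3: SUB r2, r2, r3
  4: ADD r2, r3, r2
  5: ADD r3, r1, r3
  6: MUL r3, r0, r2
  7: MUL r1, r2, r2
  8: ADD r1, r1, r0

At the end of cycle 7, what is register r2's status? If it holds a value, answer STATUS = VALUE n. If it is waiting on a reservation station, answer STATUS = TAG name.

STATUS = TAG Add2

cycle 1: issue SUB r0<-Add1 // r0:Add1,r1:3,r2:8,r3:2
cycle 2: issue SUB r0<-Add2 // r0:Add2,r1:3,r2:8,r3:2
cycle 3: stall // r0:Add2,r1:3,r2:8,r3:2
cycle 4: CDB Add1=-5; issue SUB r2<-Add1 // r0:Add2,r1:3,r2:Add1,r3:2
cycle 5: CDB Add2=6; issue SUB r2<-Add2 // r0:6,r1:3,r2:Add2,r3:2
cycle 6: stall // r0:6,r1:3,r2:Add2,r3:2
cycle 7: stall // r0:6,r1:3,r2:Add2,r3:2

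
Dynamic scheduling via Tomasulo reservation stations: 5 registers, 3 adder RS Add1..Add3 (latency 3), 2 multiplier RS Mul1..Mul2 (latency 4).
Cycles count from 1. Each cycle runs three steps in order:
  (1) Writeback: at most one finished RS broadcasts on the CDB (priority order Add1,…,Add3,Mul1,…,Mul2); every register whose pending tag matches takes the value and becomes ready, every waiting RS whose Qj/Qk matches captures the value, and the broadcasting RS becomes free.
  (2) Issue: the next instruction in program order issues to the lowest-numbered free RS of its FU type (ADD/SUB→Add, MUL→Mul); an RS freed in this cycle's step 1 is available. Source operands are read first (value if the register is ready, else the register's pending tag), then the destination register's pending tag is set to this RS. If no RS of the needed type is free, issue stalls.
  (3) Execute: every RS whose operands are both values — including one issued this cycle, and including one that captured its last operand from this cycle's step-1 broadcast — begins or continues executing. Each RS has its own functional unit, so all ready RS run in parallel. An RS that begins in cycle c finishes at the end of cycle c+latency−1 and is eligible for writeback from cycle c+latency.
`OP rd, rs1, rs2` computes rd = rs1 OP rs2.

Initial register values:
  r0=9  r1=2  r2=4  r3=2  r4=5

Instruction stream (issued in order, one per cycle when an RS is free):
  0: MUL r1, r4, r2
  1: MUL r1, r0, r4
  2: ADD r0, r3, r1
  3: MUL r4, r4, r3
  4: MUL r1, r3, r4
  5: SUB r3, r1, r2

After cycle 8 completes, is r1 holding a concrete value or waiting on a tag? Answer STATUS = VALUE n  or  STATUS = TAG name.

cycle 1: issue MUL r1<-Mul1 // r0:9,r1:Mul1,r2:4,r3:2,r4:5
cycle 2: issue MUL r1<-Mul2 // r0:9,r1:Mul2,r2:4,r3:2,r4:5
cycle 3: issue ADD r0<-Add1 // r0:Add1,r1:Mul2,r2:4,r3:2,r4:5
cycle 4: stall // r0:Add1,r1:Mul2,r2:4,r3:2,r4:5
cycle 5: CDB Mul1=20; issue MUL r4<-Mul1 // r0:Add1,r1:Mul2,r2:4,r3:2,r4:Mul1
cycle 6: CDB Mul2=45; issue MUL r1<-Mul2 // r0:Add1,r1:Mul2,r2:4,r3:2,r4:Mul1
cycle 7: issue SUB r3<-Add2 // r0:Add1,r1:Mul2,r2:4,r3:Add2,r4:Mul1
cycle 8: - // r0:Add1,r1:Mul2,r2:4,r3:Add2,r4:Mul1

STATUS = TAG Mul2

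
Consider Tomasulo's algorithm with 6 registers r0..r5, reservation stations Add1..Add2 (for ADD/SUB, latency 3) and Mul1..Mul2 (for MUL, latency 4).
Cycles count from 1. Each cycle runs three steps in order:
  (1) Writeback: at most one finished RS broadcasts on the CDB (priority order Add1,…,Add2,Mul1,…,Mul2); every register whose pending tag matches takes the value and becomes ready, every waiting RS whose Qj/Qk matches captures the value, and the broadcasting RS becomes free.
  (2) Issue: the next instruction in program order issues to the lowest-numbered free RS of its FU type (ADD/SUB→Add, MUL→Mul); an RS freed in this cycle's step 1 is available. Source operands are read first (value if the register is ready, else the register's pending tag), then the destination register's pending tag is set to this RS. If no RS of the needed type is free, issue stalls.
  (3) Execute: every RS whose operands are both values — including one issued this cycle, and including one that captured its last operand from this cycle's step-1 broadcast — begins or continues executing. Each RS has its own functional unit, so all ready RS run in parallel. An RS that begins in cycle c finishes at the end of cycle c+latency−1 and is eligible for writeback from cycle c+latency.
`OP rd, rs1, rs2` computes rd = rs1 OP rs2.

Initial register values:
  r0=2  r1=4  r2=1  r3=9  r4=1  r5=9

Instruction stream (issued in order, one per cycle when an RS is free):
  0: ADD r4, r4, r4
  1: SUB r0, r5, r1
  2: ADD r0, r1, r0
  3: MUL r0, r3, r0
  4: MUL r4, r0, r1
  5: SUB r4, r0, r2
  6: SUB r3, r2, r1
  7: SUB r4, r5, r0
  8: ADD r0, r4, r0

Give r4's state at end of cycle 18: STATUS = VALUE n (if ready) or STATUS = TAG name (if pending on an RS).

  c1: issue ADD r4<-Add1  regs: r0:2,r1:4,r2:1,r3:9,r4:Add1,r5:9
  c2: issue SUB r0<-Add2  regs: r0:Add2,r1:4,r2:1,r3:9,r4:Add1,r5:9
  c3: stall  regs: r0:Add2,r1:4,r2:1,r3:9,r4:Add1,r5:9
  c4: CDB Add1=2; issue ADD r0<-Add1  regs: r0:Add1,r1:4,r2:1,r3:9,r4:2,r5:9
  c5: CDB Add2=5; issue MUL r0<-Mul1  regs: r0:Mul1,r1:4,r2:1,r3:9,r4:2,r5:9
  c6: issue MUL r4<-Mul2  regs: r0:Mul1,r1:4,r2:1,r3:9,r4:Mul2,r5:9
  c7: issue SUB r4<-Add2  regs: r0:Mul1,r1:4,r2:1,r3:9,r4:Add2,r5:9
  c8: CDB Add1=9; issue SUB r3<-Add1  regs: r0:Mul1,r1:4,r2:1,r3:Add1,r4:Add2,r5:9
  c9: stall  regs: r0:Mul1,r1:4,r2:1,r3:Add1,r4:Add2,r5:9
  c10: stall  regs: r0:Mul1,r1:4,r2:1,r3:Add1,r4:Add2,r5:9
  c11: CDB Add1=-3; issue SUB r4<-Add1  regs: r0:Mul1,r1:4,r2:1,r3:-3,r4:Add1,r5:9
  c12: CDB Mul1=81; stall  regs: r0:81,r1:4,r2:1,r3:-3,r4:Add1,r5:9
  c13: stall  regs: r0:81,r1:4,r2:1,r3:-3,r4:Add1,r5:9
  c14: stall  regs: r0:81,r1:4,r2:1,r3:-3,r4:Add1,r5:9
  c15: CDB Add1=-72; issue ADD r0<-Add1  regs: r0:Add1,r1:4,r2:1,r3:-3,r4:-72,r5:9
  c16: CDB Add2=80  regs: r0:Add1,r1:4,r2:1,r3:-3,r4:-72,r5:9
  c17: CDB Mul2=324  regs: r0:Add1,r1:4,r2:1,r3:-3,r4:-72,r5:9
  c18: CDB Add1=9  regs: r0:9,r1:4,r2:1,r3:-3,r4:-72,r5:9

STATUS = VALUE -72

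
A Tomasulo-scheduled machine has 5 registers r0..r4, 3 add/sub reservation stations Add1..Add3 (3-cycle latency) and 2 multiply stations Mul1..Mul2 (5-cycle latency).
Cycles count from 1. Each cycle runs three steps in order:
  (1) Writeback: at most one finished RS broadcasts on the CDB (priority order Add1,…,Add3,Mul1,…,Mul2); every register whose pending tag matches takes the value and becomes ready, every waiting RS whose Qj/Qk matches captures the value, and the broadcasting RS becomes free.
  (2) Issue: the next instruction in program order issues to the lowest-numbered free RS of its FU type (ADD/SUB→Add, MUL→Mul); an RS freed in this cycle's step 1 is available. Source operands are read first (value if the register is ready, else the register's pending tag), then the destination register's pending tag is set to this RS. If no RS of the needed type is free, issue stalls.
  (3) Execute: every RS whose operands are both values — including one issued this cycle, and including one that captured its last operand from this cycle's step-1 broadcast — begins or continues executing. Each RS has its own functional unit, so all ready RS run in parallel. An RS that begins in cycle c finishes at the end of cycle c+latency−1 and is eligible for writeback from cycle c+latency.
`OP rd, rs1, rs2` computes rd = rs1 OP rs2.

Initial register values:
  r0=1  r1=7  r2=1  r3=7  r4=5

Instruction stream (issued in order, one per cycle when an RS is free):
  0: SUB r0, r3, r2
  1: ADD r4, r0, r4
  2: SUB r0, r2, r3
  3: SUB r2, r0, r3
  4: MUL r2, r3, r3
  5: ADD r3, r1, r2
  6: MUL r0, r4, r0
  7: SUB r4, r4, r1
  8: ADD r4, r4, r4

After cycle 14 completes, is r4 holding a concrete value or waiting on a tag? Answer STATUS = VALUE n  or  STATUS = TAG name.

cycle 1: issue SUB r0<-Add1 // r0:Add1,r1:7,r2:1,r3:7,r4:5
cycle 2: issue ADD r4<-Add2 // r0:Add1,r1:7,r2:1,r3:7,r4:Add2
cycle 3: issue SUB r0<-Add3 // r0:Add3,r1:7,r2:1,r3:7,r4:Add2
cycle 4: CDB Add1=6; issue SUB r2<-Add1 // r0:Add3,r1:7,r2:Add1,r3:7,r4:Add2
cycle 5: issue MUL r2<-Mul1 // r0:Add3,r1:7,r2:Mul1,r3:7,r4:Add2
cycle 6: CDB Add3=-6; issue ADD r3<-Add3 // r0:-6,r1:7,r2:Mul1,r3:Add3,r4:Add2
cycle 7: CDB Add2=11; issue MUL r0<-Mul2 // r0:Mul2,r1:7,r2:Mul1,r3:Add3,r4:11
cycle 8: issue SUB r4<-Add2 // r0:Mul2,r1:7,r2:Mul1,r3:Add3,r4:Add2
cycle 9: CDB Add1=-13; issue ADD r4<-Add1 // r0:Mul2,r1:7,r2:Mul1,r3:Add3,r4:Add1
cycle 10: CDB Mul1=49 // r0:Mul2,r1:7,r2:49,r3:Add3,r4:Add1
cycle 11: CDB Add2=4 // r0:Mul2,r1:7,r2:49,r3:Add3,r4:Add1
cycle 12: CDB Mul2=-66 // r0:-66,r1:7,r2:49,r3:Add3,r4:Add1
cycle 13: CDB Add3=56 // r0:-66,r1:7,r2:49,r3:56,r4:Add1
cycle 14: CDB Add1=8 // r0:-66,r1:7,r2:49,r3:56,r4:8

STATUS = VALUE 8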